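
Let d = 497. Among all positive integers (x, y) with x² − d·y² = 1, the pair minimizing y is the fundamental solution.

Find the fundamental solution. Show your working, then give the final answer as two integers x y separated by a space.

1201887 53912

d=497: √d = [22; 3,2,2,5,6,5,2,2,3,44] (ℓ=10, even), read p_9/q_9
i=0: a=22 ⇒ p=22, q=1
i=1: a=3 ⇒ p=67, q=3
i=2: a=2 ⇒ p=156, q=7
i=3: a=2 ⇒ p=379, q=17
i=4: a=5 ⇒ p=2051, q=92
i=5: a=6 ⇒ p=12685, q=569
i=6: a=5 ⇒ p=65476, q=2937
i=7: a=2 ⇒ p=143637, q=6443
i=8: a=2 ⇒ p=352750, q=15823
i=9: a=3 ⇒ p=1201887, q=53912
(x₁, y₁) = (1201887, 53912);  1201887² − 497·53912² = 1 ✓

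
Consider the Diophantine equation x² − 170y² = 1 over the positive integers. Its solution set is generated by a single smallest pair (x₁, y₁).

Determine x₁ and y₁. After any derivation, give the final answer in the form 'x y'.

√170 → a₀=13, period (26); ℓ=1 odd so k=1
a_0=13:  p_0=13·1+0=13,  q_0=13·0+1=1
a_1=26:  p_1=26·13+1=339,  q_1=26·1+0=26
fundamental: x₁=339, y₁=26  (since 114921 − 170·676 = 1)

339 26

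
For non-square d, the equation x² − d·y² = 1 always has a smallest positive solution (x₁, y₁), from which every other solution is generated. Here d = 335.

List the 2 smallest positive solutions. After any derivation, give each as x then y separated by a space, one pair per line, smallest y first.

604 33
729631 39864

√335 = [18; 3,3,3,36, …], period ℓ=4 (even) → k=3
step 0: (18, 1)  from 18·(1,0) + (0,1)
…
step 2: (183, 10)  from 3·(55,3) + (18,1)
step 3: (604, 33)  from 3·(183,10) + (55,3)
(x₁, y₁) = (604, 33);  604² − 335·33² = 1 ✓
n=2: (604,33)∘(604,33) = (604·604+335·33·33, 604·33+33·604) = (729631,39864)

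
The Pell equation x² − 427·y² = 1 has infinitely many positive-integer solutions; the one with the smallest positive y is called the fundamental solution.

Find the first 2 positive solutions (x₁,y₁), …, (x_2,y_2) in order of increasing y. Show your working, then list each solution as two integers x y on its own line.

62 3
7687 372

d=427: √d = [20; 1,1,1,40] (ℓ=4, even), read p_3/q_3
k=0  a_k=20  p_k/q_k = 20/1
k=1  a_k=1  p_k/q_k = 21/1
k=2  a_k=1  p_k/q_k = 41/2
k=3  a_k=1  p_k/q_k = 62/3
fundamental: x₁=62, y₁=3  (since 3844 − 427·9 = 1)
k=2:  x_2 = 62·62+427·3·3 = 7687,  y_2 = 62·3+3·62 = 372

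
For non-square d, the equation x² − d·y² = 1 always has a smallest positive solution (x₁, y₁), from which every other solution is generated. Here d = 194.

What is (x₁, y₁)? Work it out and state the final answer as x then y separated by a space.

√194 = [13; 1,12,1,26, …], period ℓ=4 (even) → k=3
k=0  a_k=13  p_k/q_k = 13/1
…
k=2  a_k=12  p_k/q_k = 181/13
k=3  a_k=1  p_k/q_k = 195/14
fundamental: x₁=195, y₁=14  (since 38025 − 194·196 = 1)

195 14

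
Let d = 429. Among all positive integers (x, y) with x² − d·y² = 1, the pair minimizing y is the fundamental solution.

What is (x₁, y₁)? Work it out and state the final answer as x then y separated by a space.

1524095 73584

d=429: √d = [20; 1,2,2,9,1,12,1,9,2,2,1,40] (ℓ=12, even), read p_11/q_11
a_0=20:  p_0=20·1+0=20,  q_0=20·0+1=1
a_1=1:  p_1=1·20+1=21,  q_1=1·1+0=1
…
a_3=2:  p_3=2·62+21=145,  q_3=2·3+1=7
a_4=9:  p_4=9·145+62=1367,  q_4=9·7+3=66
a_5=1:  p_5=1·1367+145=1512,  q_5=1·66+7=73
…
a_10=2:  p_10=2·438459+208718=1085636,  q_10=2·21169+10077=52415
a_11=1:  p_11=1·1085636+438459=1524095,  q_11=1·52415+21169=73584
fundamental: x₁=1524095, y₁=73584  (since 2322865569025 − 429·5414605056 = 1)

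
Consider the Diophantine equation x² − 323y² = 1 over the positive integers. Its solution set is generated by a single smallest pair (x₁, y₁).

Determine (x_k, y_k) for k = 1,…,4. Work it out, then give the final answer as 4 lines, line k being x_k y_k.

[17; 1,34] for √323; ℓ=2 ⇒ convergent index 1
a_0=17:  p_0=17·1+0=17,  q_0=17·0+1=1
a_1=1:  p_1=1·17+1=18,  q_1=1·1+0=1
→ (18, 1).  Check: 18²=324, 323·1²=323, difference 1.
k=2:  x_2 = 18·18+323·1·1 = 647,  y_2 = 18·1+1·18 = 36
k=3:  x_3 = 18·647+323·1·36 = 23274,  y_3 = 18·36+1·647 = 1295
k=4:  x_4 = 18·23274+323·1·1295 = 837217,  y_4 = 18·1295+1·23274 = 46584

18 1
647 36
23274 1295
837217 46584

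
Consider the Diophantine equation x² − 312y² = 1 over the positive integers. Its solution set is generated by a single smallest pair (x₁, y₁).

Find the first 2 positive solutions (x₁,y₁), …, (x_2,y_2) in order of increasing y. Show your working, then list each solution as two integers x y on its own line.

53 3
5617 318

√312 = [17; 1,1,1,34, …], period ℓ=4 (even) → k=3
step 0: (17, 1)  from 17·(1,0) + (0,1)
…
step 2: (35, 2)  from 1·(18,1) + (17,1)
step 3: (53, 3)  from 1·(35,2) + (18,1)
→ (53, 3).  Check: 53²=2809, 312·3²=2808, difference 1.
n=2: (53,3)∘(53,3) = (53·53+312·3·3, 53·3+3·53) = (5617,318)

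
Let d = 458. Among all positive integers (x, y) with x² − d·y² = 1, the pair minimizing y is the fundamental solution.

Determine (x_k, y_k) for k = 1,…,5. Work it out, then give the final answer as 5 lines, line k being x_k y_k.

22899 1070
1048728401 49003860
48029663286099 2244278779210
2199662518128033601 102783479481255720
100740143957198019572499 4707277791038270685350

d=458: √d = [21; 2,2,42] (ℓ=3, odd), read p_5/q_5
i=0: a=21 ⇒ p=21, q=1
i=1: a=2 ⇒ p=43, q=2
i=2: a=2 ⇒ p=107, q=5
i=3: a=42 ⇒ p=4537, q=212
i=4: a=2 ⇒ p=9181, q=429
i=5: a=2 ⇒ p=22899, q=1070
fundamental: x₁=22899, y₁=1070  (since 524364201 − 458·1144900 = 1)
(22899+1070√458)^2 = 1048728401 + 49003860√458
(22899+1070√458)^3 = 48029663286099 + 2244278779210√458
(22899+1070√458)^4 = 2199662518128033601 + 102783479481255720√458
(22899+1070√458)^5 = 100740143957198019572499 + 4707277791038270685350√458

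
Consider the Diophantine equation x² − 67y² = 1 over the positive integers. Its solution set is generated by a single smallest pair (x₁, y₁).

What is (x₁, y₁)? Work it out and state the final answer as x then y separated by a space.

48842 5967

√67 → a₀=8, period (5,2,1,1,7,1,1,2,5,16); ℓ=10 even so k=9
i=0: a=8 ⇒ p=8, q=1
i=1: a=5 ⇒ p=41, q=5
i=2: a=2 ⇒ p=90, q=11
i=3: a=1 ⇒ p=131, q=16
i=4: a=1 ⇒ p=221, q=27
i=5: a=7 ⇒ p=1678, q=205
…
i=7: a=1 ⇒ p=3577, q=437
i=8: a=2 ⇒ p=9053, q=1106
i=9: a=5 ⇒ p=48842, q=5967
→ (48842, 5967).  Check: 48842²=2385540964, 67·5967²=2385540963, difference 1.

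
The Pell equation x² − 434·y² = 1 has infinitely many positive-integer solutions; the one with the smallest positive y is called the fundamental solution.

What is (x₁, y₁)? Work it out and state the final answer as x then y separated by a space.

125 6

[20; 1,4,1,40] for √434; ℓ=4 ⇒ convergent index 3
step 0: (20, 1)  from 20·(1,0) + (0,1)
step 1: (21, 1)  from 1·(20,1) + (1,0)
step 2: (104, 5)  from 4·(21,1) + (20,1)
step 3: (125, 6)  from 1·(104,5) + (21,1)
(x₁, y₁) = (125, 6);  125² − 434·6² = 1 ✓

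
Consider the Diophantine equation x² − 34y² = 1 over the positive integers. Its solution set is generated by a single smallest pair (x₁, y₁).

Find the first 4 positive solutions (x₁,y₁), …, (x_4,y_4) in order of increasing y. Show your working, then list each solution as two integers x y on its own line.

35 6
2449 420
171395 29394
11995201 2057160

√34 = [5; 1,4,1,10, …], period ℓ=4 (even) → k=3
a_0=5:  p_0=5·1+0=5,  q_0=5·0+1=1
…
a_2=4:  p_2=4·6+5=29,  q_2=4·1+1=5
a_3=1:  p_3=1·29+6=35,  q_3=1·5+1=6
→ (35, 6).  Check: 35²=1225, 34·6²=1224, difference 1.
n=2: (35,6)∘(35,6) = (35·35+34·6·6, 35·6+6·35) = (2449,420)
n=3: (2449,420)∘(35,6) = (35·2449+34·6·420, 35·420+6·2449) = (171395,29394)
n=4: (171395,29394)∘(35,6) = (35·171395+34·6·29394, 35·29394+6·171395) = (11995201,2057160)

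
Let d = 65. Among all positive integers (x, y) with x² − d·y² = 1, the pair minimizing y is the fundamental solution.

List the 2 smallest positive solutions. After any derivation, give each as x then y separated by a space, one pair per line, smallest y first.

√65 → a₀=8, period (16); ℓ=1 odd so k=1
i=0: a=8 ⇒ p=8, q=1
i=1: a=16 ⇒ p=129, q=16
(x₁, y₁) = (129, 16);  129² − 65·16² = 1 ✓
(x_2, y_2) = (129·129 + 65·16·16, 129·16 + 16·129) = (33281, 4128)

129 16
33281 4128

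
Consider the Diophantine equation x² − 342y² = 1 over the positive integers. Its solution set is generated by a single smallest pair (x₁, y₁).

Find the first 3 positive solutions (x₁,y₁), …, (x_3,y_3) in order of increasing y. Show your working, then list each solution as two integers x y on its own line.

√342 → a₀=18, period (2,36); ℓ=2 even so k=1
i=0: a=18 ⇒ p=18, q=1
i=1: a=2 ⇒ p=37, q=2
fundamental: x₁=37, y₁=2  (since 1369 − 342·4 = 1)
(x_2, y_2) = (37·37 + 342·2·2, 37·2 + 2·37) = (2737, 148)
(x_3, y_3) = (37·2737 + 342·2·148, 37·148 + 2·2737) = (202501, 10950)

37 2
2737 148
202501 10950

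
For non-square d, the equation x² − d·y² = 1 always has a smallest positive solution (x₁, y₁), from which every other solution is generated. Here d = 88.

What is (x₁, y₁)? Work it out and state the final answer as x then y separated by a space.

d=88: √d = [9; 2,1,1,1,2,18] (ℓ=6, even), read p_5/q_5
k=0  a_k=9  p_k/q_k = 9/1
k=1  a_k=2  p_k/q_k = 19/2
k=2  a_k=1  p_k/q_k = 28/3
…
k=4  a_k=1  p_k/q_k = 75/8
k=5  a_k=2  p_k/q_k = 197/21
fundamental: x₁=197, y₁=21  (since 38809 − 88·441 = 1)

197 21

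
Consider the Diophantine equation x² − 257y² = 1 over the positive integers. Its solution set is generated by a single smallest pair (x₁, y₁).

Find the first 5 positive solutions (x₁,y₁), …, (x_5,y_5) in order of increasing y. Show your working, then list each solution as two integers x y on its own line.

√257 → a₀=16, period (32); ℓ=1 odd so k=1
k=0  a_k=16  p_k/q_k = 16/1
k=1  a_k=32  p_k/q_k = 513/32
fundamental: x₁=513, y₁=32  (since 263169 − 257·1024 = 1)
n=2: (513,32)∘(513,32) = (513·513+257·32·32, 513·32+32·513) = (526337,32832)
n=3: (526337,32832)∘(513,32) = (513·526337+257·32·32832, 513·32832+32·526337) = (540021249,33685600)
n=4: (540021249,33685600)∘(513,32) = (513·540021249+257·32·33685600, 513·33685600+32·540021249) = (554061275137,34561392768)
n=5: (554061275137,34561392768)∘(513,32) = (513·554061275137+257·32·34561392768, 513·34561392768+32·554061275137) = (568466328269313,35459955294368)

513 32
526337 32832
540021249 33685600
554061275137 34561392768
568466328269313 35459955294368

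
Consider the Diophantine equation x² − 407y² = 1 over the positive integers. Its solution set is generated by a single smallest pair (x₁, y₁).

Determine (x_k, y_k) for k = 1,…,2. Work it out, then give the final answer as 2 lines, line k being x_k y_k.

[20; 5,1,2,1,5,40] for √407; ℓ=6 ⇒ convergent index 5
i=0: a=20 ⇒ p=20, q=1
…
i=4: a=1 ⇒ p=464, q=23
i=5: a=5 ⇒ p=2663, q=132
(x₁, y₁) = (2663, 132);  2663² − 407·132² = 1 ✓
k=2:  x_2 = 2663·2663+407·132·132 = 14183137,  y_2 = 2663·132+132·2663 = 703032

2663 132
14183137 703032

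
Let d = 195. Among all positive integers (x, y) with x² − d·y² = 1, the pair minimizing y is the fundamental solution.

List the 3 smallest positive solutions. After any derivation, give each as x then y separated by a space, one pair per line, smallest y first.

[13; 1,26] for √195; ℓ=2 ⇒ convergent index 1
step 0: (13, 1)  from 13·(1,0) + (0,1)
step 1: (14, 1)  from 1·(13,1) + (1,0)
fundamental: x₁=14, y₁=1  (since 196 − 195·1 = 1)
(x_2, y_2) = (14·14 + 195·1·1, 14·1 + 1·14) = (391, 28)
(x_3, y_3) = (14·391 + 195·1·28, 14·28 + 1·391) = (10934, 783)

14 1
391 28
10934 783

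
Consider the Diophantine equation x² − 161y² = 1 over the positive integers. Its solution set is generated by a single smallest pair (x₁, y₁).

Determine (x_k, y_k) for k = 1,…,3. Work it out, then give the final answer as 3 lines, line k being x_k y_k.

d=161: √d = [12; 1,2,4,1,2,1,4,2,1,24] (ℓ=10, even), read p_9/q_9
i=0: a=12 ⇒ p=12, q=1
i=1: a=1 ⇒ p=13, q=1
i=2: a=2 ⇒ p=38, q=3
i=3: a=4 ⇒ p=165, q=13
…
i=5: a=2 ⇒ p=571, q=45
i=6: a=1 ⇒ p=774, q=61
i=7: a=4 ⇒ p=3667, q=289
i=8: a=2 ⇒ p=8108, q=639
i=9: a=1 ⇒ p=11775, q=928
→ (11775, 928).  Check: 11775²=138650625, 161·928²=138650624, difference 1.
(11775+928√161)^2 = 277301249 + 21854400√161
(11775+928√161)^3 = 6530444402175 + 514671119072√161

11775 928
277301249 21854400
6530444402175 514671119072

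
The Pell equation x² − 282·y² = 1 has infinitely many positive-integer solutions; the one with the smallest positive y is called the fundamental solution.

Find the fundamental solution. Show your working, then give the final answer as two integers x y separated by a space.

d=282: √d = [16; 1,3,1,4,1,3,1,32] (ℓ=8, even), read p_7/q_7
k=0  a_k=16  p_k/q_k = 16/1
k=1  a_k=1  p_k/q_k = 17/1
…
k=4  a_k=4  p_k/q_k = 403/24
…
k=6  a_k=3  p_k/q_k = 1864/111
k=7  a_k=1  p_k/q_k = 2351/140
→ (2351, 140).  Check: 2351²=5527201, 282·140²=5527200, difference 1.

2351 140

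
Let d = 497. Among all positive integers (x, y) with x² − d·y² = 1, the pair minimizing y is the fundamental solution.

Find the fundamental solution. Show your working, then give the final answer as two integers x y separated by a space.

1201887 53912

[22; 3,2,2,5,6,5,2,2,3,44] for √497; ℓ=10 ⇒ convergent index 9
step 0: (22, 1)  from 22·(1,0) + (0,1)
…
step 2: (156, 7)  from 2·(67,3) + (22,1)
…
step 5: (12685, 569)  from 6·(2051,92) + (379,17)
…
step 8: (352750, 15823)  from 2·(143637,6443) + (65476,2937)
step 9: (1201887, 53912)  from 3·(352750,15823) + (143637,6443)
→ (1201887, 53912).  Check: 1201887²=1444532360769, 497·53912²=1444532360768, difference 1.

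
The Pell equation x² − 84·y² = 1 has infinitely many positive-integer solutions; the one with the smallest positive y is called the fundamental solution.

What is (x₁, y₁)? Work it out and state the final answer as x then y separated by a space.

55 6

√84 = [9; 6,18, …], period ℓ=2 (even) → k=1
k=0  a_k=9  p_k/q_k = 9/1
k=1  a_k=6  p_k/q_k = 55/6
(x₁, y₁) = (55, 6);  55² − 84·6² = 1 ✓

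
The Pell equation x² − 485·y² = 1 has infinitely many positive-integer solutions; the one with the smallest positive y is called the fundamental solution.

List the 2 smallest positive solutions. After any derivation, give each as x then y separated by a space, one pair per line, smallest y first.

969 44
1877921 85272

√485 → a₀=22, period (44); ℓ=1 odd so k=1
a_0=22:  p_0=22·1+0=22,  q_0=22·0+1=1
a_1=44:  p_1=44·22+1=969,  q_1=44·1+0=44
(x₁, y₁) = (969, 44);  969² − 485·44² = 1 ✓
n=2: (969,44)∘(969,44) = (969·969+485·44·44, 969·44+44·969) = (1877921,85272)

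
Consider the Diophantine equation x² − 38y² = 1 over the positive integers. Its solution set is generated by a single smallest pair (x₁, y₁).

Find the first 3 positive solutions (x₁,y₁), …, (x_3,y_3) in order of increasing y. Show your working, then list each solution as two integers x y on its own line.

37 6
2737 444
202501 32850

√38 → a₀=6, period (6,12); ℓ=2 even so k=1
a_0=6:  p_0=6·1+0=6,  q_0=6·0+1=1
a_1=6:  p_1=6·6+1=37,  q_1=6·1+0=6
(x₁, y₁) = (37, 6);  37² − 38·6² = 1 ✓
n=2: (37,6)∘(37,6) = (37·37+38·6·6, 37·6+6·37) = (2737,444)
n=3: (2737,444)∘(37,6) = (37·2737+38·6·444, 37·444+6·2737) = (202501,32850)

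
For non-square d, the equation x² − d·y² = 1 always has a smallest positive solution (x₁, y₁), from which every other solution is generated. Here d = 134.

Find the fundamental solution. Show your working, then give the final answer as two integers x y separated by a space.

[11; 1,1,2,1,3,…,1,1,22] for √134; ℓ=14 ⇒ convergent index 13
k=0  a_k=11  p_k/q_k = 11/1
k=1  a_k=1  p_k/q_k = 12/1
k=2  a_k=1  p_k/q_k = 23/2
…
k=4  a_k=1  p_k/q_k = 81/7
k=5  a_k=3  p_k/q_k = 301/26
…
k=11  a_k=2  p_k/q_k = 61896/5347
k=12  a_k=1  p_k/q_k = 84029/7259
k=13  a_k=1  p_k/q_k = 145925/12606
→ (145925, 12606).  Check: 145925²=21294105625, 134·12606²=21294105624, difference 1.

145925 12606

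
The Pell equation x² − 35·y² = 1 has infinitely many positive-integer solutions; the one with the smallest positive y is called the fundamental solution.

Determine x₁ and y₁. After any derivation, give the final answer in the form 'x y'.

√35 = [5; 1,10, …], period ℓ=2 (even) → k=1
k=0  a_k=5  p_k/q_k = 5/1
k=1  a_k=1  p_k/q_k = 6/1
→ (6, 1).  Check: 6²=36, 35·1²=35, difference 1.

6 1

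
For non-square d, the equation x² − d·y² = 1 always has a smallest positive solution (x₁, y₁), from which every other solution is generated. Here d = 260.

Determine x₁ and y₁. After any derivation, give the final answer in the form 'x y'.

129 8

√260 → a₀=16, period (8,32); ℓ=2 even so k=1
k=0  a_k=16  p_k/q_k = 16/1
k=1  a_k=8  p_k/q_k = 129/8
fundamental: x₁=129, y₁=8  (since 16641 − 260·64 = 1)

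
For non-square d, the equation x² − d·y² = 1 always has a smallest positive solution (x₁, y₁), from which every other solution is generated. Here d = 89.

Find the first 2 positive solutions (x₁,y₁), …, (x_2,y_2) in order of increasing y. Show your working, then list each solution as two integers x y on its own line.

√89 = [9; 2,3,3,2,18, …], period ℓ=5 (odd) → k=9
step 0: (9, 1)  from 9·(1,0) + (0,1)
step 1: (19, 2)  from 2·(9,1) + (1,0)
step 2: (66, 7)  from 3·(19,2) + (9,1)
…
step 4: (500, 53)  from 2·(217,23) + (66,7)
step 5: (9217, 977)  from 18·(500,53) + (217,23)
step 6: (18934, 2007)  from 2·(9217,977) + (500,53)
step 7: (66019, 6998)  from 3·(18934,2007) + (9217,977)
step 8: (216991, 23001)  from 3·(66019,6998) + (18934,2007)
step 9: (500001, 53000)  from 2·(216991,23001) + (66019,6998)
→ (500001, 53000).  Check: 500001²=250001000001, 89·53000²=250001000000, difference 1.
n=2: (500001,53000)∘(500001,53000) = (500001·500001+89·53000·53000, 500001·53000+53000·500001) = (500002000001,53000106000)

500001 53000
500002000001 53000106000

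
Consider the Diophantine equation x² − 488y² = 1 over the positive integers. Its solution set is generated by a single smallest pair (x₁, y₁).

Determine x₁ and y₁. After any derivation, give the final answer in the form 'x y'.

d=488: √d = [22; 11,44] (ℓ=2, even), read p_1/q_1
a_0=22:  p_0=22·1+0=22,  q_0=22·0+1=1
a_1=11:  p_1=11·22+1=243,  q_1=11·1+0=11
→ (243, 11).  Check: 243²=59049, 488·11²=59048, difference 1.

243 11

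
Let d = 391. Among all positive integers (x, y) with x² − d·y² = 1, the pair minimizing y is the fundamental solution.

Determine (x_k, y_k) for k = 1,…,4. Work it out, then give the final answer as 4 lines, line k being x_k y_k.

7338680 371133
107712448284799 5447252648880
1580934379957370111960 79951288138564985667
23203943031010998074028940801 1173473838473442730776750240

[19; 1,3,2,2,1,…,3,1,38] for √391; ℓ=16 ⇒ convergent index 15
k=0  a_k=19  p_k/q_k = 19/1
…
k=2  a_k=3  p_k/q_k = 79/4
…
k=6  a_k=1  p_k/q_k = 1048/53
…
k=10  a_k=1  p_k/q_k = 160266/8105
…
k=13  a_k=2  p_k/q_k = 1660597/83980
k=14  a_k=3  p_k/q_k = 5678083/287153
k=15  a_k=1  p_k/q_k = 7338680/371133
fundamental: x₁=7338680, y₁=371133  (since 53856224142400 − 391·137739703689 = 1)
k=2:  x_2 = 7338680·7338680+391·371133·371133 = 107712448284799,  y_2 = 7338680·371133+371133·7338680 = 5447252648880
k=3:  x_3 = 7338680·107712448284799+391·371133·5447252648880 = 1580934379957370111960,  y_3 = 7338680·5447252648880+371133·107712448284799 = 79951288138564985667
k=4:  x_4 = 7338680·1580934379957370111960+391·371133·79951288138564985667 = 23203943031010998074028940801,  y_4 = 7338680·79951288138564985667+371133·1580934379957370111960 = 1173473838473442730776750240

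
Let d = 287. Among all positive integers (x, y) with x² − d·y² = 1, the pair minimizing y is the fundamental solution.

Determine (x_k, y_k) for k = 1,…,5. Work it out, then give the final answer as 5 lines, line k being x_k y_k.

d=287: √d = [16; 1,15,1,32] (ℓ=4, even), read p_3/q_3
i=0: a=16 ⇒ p=16, q=1
…
i=2: a=15 ⇒ p=271, q=16
i=3: a=1 ⇒ p=288, q=17
(x₁, y₁) = (288, 17);  288² − 287·17² = 1 ✓
n=2: (288,17)∘(288,17) = (288·288+287·17·17, 288·17+17·288) = (165887,9792)
n=3: (165887,9792)∘(288,17) = (288·165887+287·17·9792, 288·9792+17·165887) = (95550624,5640175)
n=4: (95550624,5640175)∘(288,17) = (288·95550624+287·17·5640175, 288·5640175+17·95550624) = (55036993537,3248731008)
n=5: (55036993537,3248731008)∘(288,17) = (288·55036993537+287·17·3248731008, 288·3248731008+17·55036993537) = (31701212726688,1871263420433)

288 17
165887 9792
95550624 5640175
55036993537 3248731008
31701212726688 1871263420433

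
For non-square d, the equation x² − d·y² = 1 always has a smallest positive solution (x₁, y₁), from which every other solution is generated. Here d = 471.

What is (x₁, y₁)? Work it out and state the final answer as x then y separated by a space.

d=471: √d = [21; 1,2,2,1,3,…,2,1,42] (ℓ=14, even), read p_13/q_13
k=0  a_k=21  p_k/q_k = 21/1
k=1  a_k=1  p_k/q_k = 22/1
k=2  a_k=2  p_k/q_k = 65/3
k=3  a_k=2  p_k/q_k = 152/7
…
k=5  a_k=3  p_k/q_k = 803/37
k=6  a_k=4  p_k/q_k = 3429/158
…
k=8  a_k=4  p_k/q_k = 198665/9154
k=9  a_k=3  p_k/q_k = 644804/29711
k=10  a_k=1  p_k/q_k = 843469/38865
k=11  a_k=2  p_k/q_k = 2331742/107441
k=12  a_k=2  p_k/q_k = 5506953/253747
k=13  a_k=1  p_k/q_k = 7838695/361188
(x₁, y₁) = (7838695, 361188);  7838695² − 471·361188² = 1 ✓

7838695 361188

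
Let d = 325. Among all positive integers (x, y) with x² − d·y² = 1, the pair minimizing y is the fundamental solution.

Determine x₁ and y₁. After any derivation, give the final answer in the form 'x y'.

649 36

√325 = [18; 36, …], period ℓ=1 (odd) → k=1
step 0: (18, 1)  from 18·(1,0) + (0,1)
step 1: (649, 36)  from 36·(18,1) + (1,0)
(x₁, y₁) = (649, 36);  649² − 325·36² = 1 ✓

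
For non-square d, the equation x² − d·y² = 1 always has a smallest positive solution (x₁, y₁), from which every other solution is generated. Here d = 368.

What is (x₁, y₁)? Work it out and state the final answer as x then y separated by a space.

1151 60

√368 → a₀=19, period (5,2,5,38); ℓ=4 even so k=3
step 0: (19, 1)  from 19·(1,0) + (0,1)
step 1: (96, 5)  from 5·(19,1) + (1,0)
step 2: (211, 11)  from 2·(96,5) + (19,1)
step 3: (1151, 60)  from 5·(211,11) + (96,5)
(x₁, y₁) = (1151, 60);  1151² − 368·60² = 1 ✓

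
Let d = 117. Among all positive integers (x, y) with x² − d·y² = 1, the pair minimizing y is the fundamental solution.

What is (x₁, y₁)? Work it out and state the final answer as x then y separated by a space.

649 60

d=117: √d = [10; 1,4,2,4,1,20] (ℓ=6, even), read p_5/q_5
a_0=10:  p_0=10·1+0=10,  q_0=10·0+1=1
a_1=1:  p_1=1·10+1=11,  q_1=1·1+0=1
…
a_3=2:  p_3=2·54+11=119,  q_3=2·5+1=11
a_4=4:  p_4=4·119+54=530,  q_4=4·11+5=49
a_5=1:  p_5=1·530+119=649,  q_5=1·49+11=60
fundamental: x₁=649, y₁=60  (since 421201 − 117·3600 = 1)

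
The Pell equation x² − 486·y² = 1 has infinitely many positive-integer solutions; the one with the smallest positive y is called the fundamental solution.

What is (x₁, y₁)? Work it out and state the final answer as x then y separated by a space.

[22; 22,44] for √486; ℓ=2 ⇒ convergent index 1
i=0: a=22 ⇒ p=22, q=1
i=1: a=22 ⇒ p=485, q=22
(x₁, y₁) = (485, 22);  485² − 486·22² = 1 ✓

485 22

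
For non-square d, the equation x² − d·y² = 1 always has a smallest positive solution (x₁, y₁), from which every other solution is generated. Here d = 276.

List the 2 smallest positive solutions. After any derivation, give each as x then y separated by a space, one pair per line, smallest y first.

7775 468
120901249 7277400

√276 → a₀=16, period (1,1,1,1,2,2,2,1,1,1,1,32); ℓ=12 even so k=11
step 0: (16, 1)  from 16·(1,0) + (0,1)
…
step 2: (33, 2)  from 1·(17,1) + (16,1)
step 3: (50, 3)  from 1·(33,2) + (17,1)
step 4: (83, 5)  from 1·(50,3) + (33,2)
step 5: (216, 13)  from 2·(83,5) + (50,3)
step 6: (515, 31)  from 2·(216,13) + (83,5)
step 7: (1246, 75)  from 2·(515,31) + (216,13)
step 8: (1761, 106)  from 1·(1246,75) + (515,31)
…
step 10: (4768, 287)  from 1·(3007,181) + (1761,106)
step 11: (7775, 468)  from 1·(4768,287) + (3007,181)
(x₁, y₁) = (7775, 468);  7775² − 276·468² = 1 ✓
n=2: (7775,468)∘(7775,468) = (7775·7775+276·468·468, 7775·468+468·7775) = (120901249,7277400)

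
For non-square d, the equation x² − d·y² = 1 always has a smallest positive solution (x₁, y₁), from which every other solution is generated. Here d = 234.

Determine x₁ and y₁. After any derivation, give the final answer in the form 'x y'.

5201 340

√234 → a₀=15, period (3,2,1,2,1,2,3,30); ℓ=8 even so k=7
k=0  a_k=15  p_k/q_k = 15/1
k=1  a_k=3  p_k/q_k = 46/3
k=2  a_k=2  p_k/q_k = 107/7
k=3  a_k=1  p_k/q_k = 153/10
k=4  a_k=2  p_k/q_k = 413/27
…
k=6  a_k=2  p_k/q_k = 1545/101
k=7  a_k=3  p_k/q_k = 5201/340
(x₁, y₁) = (5201, 340);  5201² − 234·340² = 1 ✓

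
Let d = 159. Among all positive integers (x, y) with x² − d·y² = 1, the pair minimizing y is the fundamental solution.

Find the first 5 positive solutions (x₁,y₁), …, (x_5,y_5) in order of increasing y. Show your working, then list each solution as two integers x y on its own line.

1324 105
3505951 278040
9283756924 736249815
24583384828801 1949589232080
65096793742908124 5162511550298025

d=159: √d = [12; 1,1,1,1,3,1,1,1,1,24] (ℓ=10, even), read p_9/q_9
i=0: a=12 ⇒ p=12, q=1
…
i=5: a=3 ⇒ p=227, q=18
…
i=7: a=1 ⇒ p=517, q=41
i=8: a=1 ⇒ p=807, q=64
i=9: a=1 ⇒ p=1324, q=105
→ (1324, 105).  Check: 1324²=1752976, 159·105²=1752975, difference 1.
n=2: (1324,105)∘(1324,105) = (1324·1324+159·105·105, 1324·105+105·1324) = (3505951,278040)
n=3: (3505951,278040)∘(1324,105) = (1324·3505951+159·105·278040, 1324·278040+105·3505951) = (9283756924,736249815)
n=4: (9283756924,736249815)∘(1324,105) = (1324·9283756924+159·105·736249815, 1324·736249815+105·9283756924) = (24583384828801,1949589232080)
n=5: (24583384828801,1949589232080)∘(1324,105) = (1324·24583384828801+159·105·1949589232080, 1324·1949589232080+105·24583384828801) = (65096793742908124,5162511550298025)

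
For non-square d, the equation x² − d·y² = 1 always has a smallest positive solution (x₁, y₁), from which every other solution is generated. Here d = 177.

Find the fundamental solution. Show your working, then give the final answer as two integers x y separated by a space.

d=177: √d = [13; 3,3,2,8,2,3,3,26] (ℓ=8, even), read p_7/q_7
i=0: a=13 ⇒ p=13, q=1
i=1: a=3 ⇒ p=40, q=3
i=2: a=3 ⇒ p=133, q=10
i=3: a=2 ⇒ p=306, q=23
i=4: a=8 ⇒ p=2581, q=194
i=5: a=2 ⇒ p=5468, q=411
i=6: a=3 ⇒ p=18985, q=1427
i=7: a=3 ⇒ p=62423, q=4692
(x₁, y₁) = (62423, 4692);  62423² − 177·4692² = 1 ✓

62423 4692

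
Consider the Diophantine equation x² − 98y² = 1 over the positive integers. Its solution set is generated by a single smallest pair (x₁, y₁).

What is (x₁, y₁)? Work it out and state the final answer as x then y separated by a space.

99 10

√98 → a₀=9, period (1,8,1,18); ℓ=4 even so k=3
k=0  a_k=9  p_k/q_k = 9/1
…
k=2  a_k=8  p_k/q_k = 89/9
k=3  a_k=1  p_k/q_k = 99/10
fundamental: x₁=99, y₁=10  (since 9801 − 98·100 = 1)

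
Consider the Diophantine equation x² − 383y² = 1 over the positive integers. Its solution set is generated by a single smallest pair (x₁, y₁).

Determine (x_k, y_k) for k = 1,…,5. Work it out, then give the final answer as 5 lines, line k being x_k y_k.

d=383: √d = [19; 1,1,3,19,3,1,1,38] (ℓ=8, even), read p_7/q_7
i=0: a=19 ⇒ p=19, q=1
i=1: a=1 ⇒ p=20, q=1
…
i=3: a=3 ⇒ p=137, q=7
i=4: a=19 ⇒ p=2642, q=135
…
i=6: a=1 ⇒ p=10705, q=547
i=7: a=1 ⇒ p=18768, q=959
(x₁, y₁) = (18768, 959);  18768² − 383·959² = 1 ✓
n=2: (18768,959)∘(18768,959) = (18768·18768+383·959·959, 18768·959+959·18768) = (704475647,35997024)
n=3: (704475647,35997024)∘(18768,959) = (18768·704475647+383·959·35997024, 18768·35997024+959·704475647) = (26443197867024,1351184291905)
n=4: (26443197867024,1351184291905)∘(18768,959) = (18768·26443197867024+383·959·1351184291905, 18768·1351184291905+959·26443197867024) = (992571874432137217,50718053544949056)
n=5: (992571874432137217,50718053544949056)∘(18768,959) = (18768·992571874432137217+383·959·50718053544949056, 18768·50718053544949056+959·992571874432137217) = (37257177852241504710288,1903752856512023474111)

18768 959
704475647 35997024
26443197867024 1351184291905
992571874432137217 50718053544949056
37257177852241504710288 1903752856512023474111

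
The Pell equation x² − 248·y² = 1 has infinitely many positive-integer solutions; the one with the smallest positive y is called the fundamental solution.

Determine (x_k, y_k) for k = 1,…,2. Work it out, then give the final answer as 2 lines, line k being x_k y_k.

d=248: √d = [15; 1,2,1,30] (ℓ=4, even), read p_3/q_3
a_0=15:  p_0=15·1+0=15,  q_0=15·0+1=1
a_1=1:  p_1=1·15+1=16,  q_1=1·1+0=1
a_2=2:  p_2=2·16+15=47,  q_2=2·1+1=3
a_3=1:  p_3=1·47+16=63,  q_3=1·3+1=4
(x₁, y₁) = (63, 4);  63² − 248·4² = 1 ✓
(x_2, y_2) = (63·63 + 248·4·4, 63·4 + 4·63) = (7937, 504)

63 4
7937 504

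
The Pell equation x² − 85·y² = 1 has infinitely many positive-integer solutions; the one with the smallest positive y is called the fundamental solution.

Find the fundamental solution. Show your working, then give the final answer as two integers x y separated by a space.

285769 30996

√85 = [9; 4,1,1,4,18, …], period ℓ=5 (odd) → k=9
k=0  a_k=9  p_k/q_k = 9/1
…
k=5  a_k=18  p_k/q_k = 6887/747
k=6  a_k=4  p_k/q_k = 27926/3029
…
k=8  a_k=1  p_k/q_k = 62739/6805
k=9  a_k=4  p_k/q_k = 285769/30996
(x₁, y₁) = (285769, 30996);  285769² − 85·30996² = 1 ✓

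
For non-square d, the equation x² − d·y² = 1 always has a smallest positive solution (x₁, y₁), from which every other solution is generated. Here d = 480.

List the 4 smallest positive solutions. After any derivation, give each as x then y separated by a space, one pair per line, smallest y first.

√480 = [21; 1,9,1,42, …], period ℓ=4 (even) → k=3
k=0  a_k=21  p_k/q_k = 21/1
…
k=2  a_k=9  p_k/q_k = 219/10
k=3  a_k=1  p_k/q_k = 241/11
→ (241, 11).  Check: 241²=58081, 480·11²=58080, difference 1.
k=2:  x_2 = 241·241+480·11·11 = 116161,  y_2 = 241·11+11·241 = 5302
k=3:  x_3 = 241·116161+480·11·5302 = 55989361,  y_3 = 241·5302+11·116161 = 2555553
k=4:  x_4 = 241·55989361+480·11·2555553 = 26986755841,  y_4 = 241·2555553+11·55989361 = 1231771244

241 11
116161 5302
55989361 2555553
26986755841 1231771244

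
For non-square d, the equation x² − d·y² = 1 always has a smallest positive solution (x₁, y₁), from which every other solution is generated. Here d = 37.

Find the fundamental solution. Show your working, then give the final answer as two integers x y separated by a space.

√37 → a₀=6, period (12); ℓ=1 odd so k=1
a_0=6:  p_0=6·1+0=6,  q_0=6·0+1=1
a_1=12:  p_1=12·6+1=73,  q_1=12·1+0=12
fundamental: x₁=73, y₁=12  (since 5329 − 37·144 = 1)

73 12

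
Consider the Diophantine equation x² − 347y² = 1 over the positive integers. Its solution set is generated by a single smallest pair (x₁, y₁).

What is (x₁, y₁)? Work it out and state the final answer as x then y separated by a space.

641602 34443

√347 → a₀=18, period (1,1,1,2,4,…,1,1,36); ℓ=14 even so k=13
i=0: a=18 ⇒ p=18, q=1
i=1: a=1 ⇒ p=19, q=1
i=2: a=1 ⇒ p=37, q=2
i=3: a=1 ⇒ p=56, q=3
…
i=5: a=4 ⇒ p=652, q=35
i=6: a=1 ⇒ p=801, q=43
i=7: a=17 ⇒ p=14269, q=766
i=8: a=1 ⇒ p=15070, q=809
…
i=10: a=2 ⇒ p=164168, q=8813
i=11: a=1 ⇒ p=238717, q=12815
i=12: a=1 ⇒ p=402885, q=21628
i=13: a=1 ⇒ p=641602, q=34443
→ (641602, 34443).  Check: 641602²=411653126404, 347·34443²=411653126403, difference 1.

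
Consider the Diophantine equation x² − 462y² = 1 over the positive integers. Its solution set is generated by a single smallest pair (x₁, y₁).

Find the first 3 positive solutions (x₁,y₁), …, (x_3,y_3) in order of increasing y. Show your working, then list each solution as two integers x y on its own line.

√462 = [21; 2,42, …], period ℓ=2 (even) → k=1
step 0: (21, 1)  from 21·(1,0) + (0,1)
step 1: (43, 2)  from 2·(21,1) + (1,0)
→ (43, 2).  Check: 43²=1849, 462·2²=1848, difference 1.
(43+2√462)^2 = 3697 + 172√462
(43+2√462)^3 = 317899 + 14790√462

43 2
3697 172
317899 14790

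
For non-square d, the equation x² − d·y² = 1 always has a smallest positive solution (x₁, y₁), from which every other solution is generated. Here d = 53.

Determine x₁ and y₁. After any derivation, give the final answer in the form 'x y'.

[7; 3,1,1,3,14] for √53; ℓ=5 ⇒ convergent index 9
a_0=7:  p_0=7·1+0=7,  q_0=7·0+1=1
…
a_3=1:  p_3=1·29+22=51,  q_3=1·4+3=7
a_4=3:  p_4=3·51+29=182,  q_4=3·7+4=25
a_5=14:  p_5=14·182+51=2599,  q_5=14·25+7=357
…
a_8=1:  p_8=1·10578+7979=18557,  q_8=1·1453+1096=2549
a_9=3:  p_9=3·18557+10578=66249,  q_9=3·2549+1453=9100
(x₁, y₁) = (66249, 9100);  66249² − 53·9100² = 1 ✓

66249 9100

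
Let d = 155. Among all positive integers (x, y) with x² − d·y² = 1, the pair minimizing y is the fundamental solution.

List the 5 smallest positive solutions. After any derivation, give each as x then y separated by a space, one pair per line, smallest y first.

249 20
124001 9960
61752249 4960060
30752496001 2470099920
15314681256249 1230104800100

√155 = [12; 2,4,2,24, …], period ℓ=4 (even) → k=3
k=0  a_k=12  p_k/q_k = 12/1
…
k=2  a_k=4  p_k/q_k = 112/9
k=3  a_k=2  p_k/q_k = 249/20
fundamental: x₁=249, y₁=20  (since 62001 − 155·400 = 1)
(x_2, y_2) = (249·249 + 155·20·20, 249·20 + 20·249) = (124001, 9960)
(x_3, y_3) = (249·124001 + 155·20·9960, 249·9960 + 20·124001) = (61752249, 4960060)
(x_4, y_4) = (249·61752249 + 155·20·4960060, 249·4960060 + 20·61752249) = (30752496001, 2470099920)
(x_5, y_5) = (249·30752496001 + 155·20·2470099920, 249·2470099920 + 20·30752496001) = (15314681256249, 1230104800100)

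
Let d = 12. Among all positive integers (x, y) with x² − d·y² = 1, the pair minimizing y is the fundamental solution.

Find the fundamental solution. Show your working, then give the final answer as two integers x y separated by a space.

7 2

√12 → a₀=3, period (2,6); ℓ=2 even so k=1
a_0=3:  p_0=3·1+0=3,  q_0=3·0+1=1
a_1=2:  p_1=2·3+1=7,  q_1=2·1+0=2
→ (7, 2).  Check: 7²=49, 12·2²=48, difference 1.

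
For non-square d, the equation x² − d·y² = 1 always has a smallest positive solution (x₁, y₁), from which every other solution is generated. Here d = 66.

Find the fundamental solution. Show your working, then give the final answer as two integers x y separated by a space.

√66 = [8; 8,16, …], period ℓ=2 (even) → k=1
i=0: a=8 ⇒ p=8, q=1
i=1: a=8 ⇒ p=65, q=8
fundamental: x₁=65, y₁=8  (since 4225 − 66·64 = 1)

65 8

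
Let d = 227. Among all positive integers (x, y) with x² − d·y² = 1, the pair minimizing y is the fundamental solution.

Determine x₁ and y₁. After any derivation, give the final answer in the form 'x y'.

√227 = [15; 15,30, …], period ℓ=2 (even) → k=1
i=0: a=15 ⇒ p=15, q=1
i=1: a=15 ⇒ p=226, q=15
fundamental: x₁=226, y₁=15  (since 51076 − 227·225 = 1)

226 15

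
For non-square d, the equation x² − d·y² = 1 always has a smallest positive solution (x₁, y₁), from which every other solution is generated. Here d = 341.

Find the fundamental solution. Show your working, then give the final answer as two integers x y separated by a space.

10626551 575460

d=341: √d = [18; 2,6,1,8,2,…,6,2,36] (ℓ=14, even), read p_13/q_13
a_0=18:  p_0=18·1+0=18,  q_0=18·0+1=1
…
a_5=2:  p_5=2·2456+277=5189,  q_5=2·133+15=281
…
a_10=8:  p_10=8·76727+28124=641940,  q_10=8·4155+1523=34763
…
a_12=6:  p_12=6·718667+641940=4953942,  q_12=6·38918+34763=268271
a_13=2:  p_13=2·4953942+718667=10626551,  q_13=2·268271+38918=575460
fundamental: x₁=10626551, y₁=575460  (since 112923586155601 − 341·331154211600 = 1)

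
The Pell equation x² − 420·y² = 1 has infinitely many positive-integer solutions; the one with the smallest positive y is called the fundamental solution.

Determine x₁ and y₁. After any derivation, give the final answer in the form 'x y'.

41 2

√420 = [20; 2,40, …], period ℓ=2 (even) → k=1
i=0: a=20 ⇒ p=20, q=1
i=1: a=2 ⇒ p=41, q=2
(x₁, y₁) = (41, 2);  41² − 420·2² = 1 ✓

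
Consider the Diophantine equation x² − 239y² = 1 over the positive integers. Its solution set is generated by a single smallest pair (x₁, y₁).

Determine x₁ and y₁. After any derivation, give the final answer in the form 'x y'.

d=239: √d = [15; 2,5,1,2,4,15,4,2,1,5,2,30] (ℓ=12, even), read p_11/q_11
k=0  a_k=15  p_k/q_k = 15/1
k=1  a_k=2  p_k/q_k = 31/2
k=2  a_k=5  p_k/q_k = 170/11
…
k=4  a_k=2  p_k/q_k = 572/37
…
k=9  a_k=1  p_k/q_k = 500258/32359
k=10  a_k=5  p_k/q_k = 2847431/184185
k=11  a_k=2  p_k/q_k = 6195120/400729
fundamental: x₁=6195120, y₁=400729  (since 38379511814400 − 239·160583731441 = 1)

6195120 400729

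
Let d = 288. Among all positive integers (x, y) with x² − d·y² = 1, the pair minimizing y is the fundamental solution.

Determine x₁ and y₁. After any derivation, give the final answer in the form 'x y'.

17 1

√288 → a₀=16, period (1,32); ℓ=2 even so k=1
k=0  a_k=16  p_k/q_k = 16/1
k=1  a_k=1  p_k/q_k = 17/1
→ (17, 1).  Check: 17²=289, 288·1²=288, difference 1.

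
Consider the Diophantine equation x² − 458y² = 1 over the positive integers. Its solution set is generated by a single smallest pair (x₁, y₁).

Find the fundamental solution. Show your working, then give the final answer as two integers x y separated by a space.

22899 1070

√458 → a₀=21, period (2,2,42); ℓ=3 odd so k=5
i=0: a=21 ⇒ p=21, q=1
…
i=2: a=2 ⇒ p=107, q=5
…
i=4: a=2 ⇒ p=9181, q=429
i=5: a=2 ⇒ p=22899, q=1070
(x₁, y₁) = (22899, 1070);  22899² − 458·1070² = 1 ✓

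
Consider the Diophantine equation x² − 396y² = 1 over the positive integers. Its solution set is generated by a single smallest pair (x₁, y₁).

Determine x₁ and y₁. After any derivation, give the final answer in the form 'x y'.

199 10

d=396: √d = [19; 1,8,1,38] (ℓ=4, even), read p_3/q_3
k=0  a_k=19  p_k/q_k = 19/1
k=1  a_k=1  p_k/q_k = 20/1
k=2  a_k=8  p_k/q_k = 179/9
k=3  a_k=1  p_k/q_k = 199/10
(x₁, y₁) = (199, 10);  199² − 396·10² = 1 ✓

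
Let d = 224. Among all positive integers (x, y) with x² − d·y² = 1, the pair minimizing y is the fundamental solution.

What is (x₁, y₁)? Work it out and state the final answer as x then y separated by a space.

√224 = [14; 1,28, …], period ℓ=2 (even) → k=1
step 0: (14, 1)  from 14·(1,0) + (0,1)
step 1: (15, 1)  from 1·(14,1) + (1,0)
(x₁, y₁) = (15, 1);  15² − 224·1² = 1 ✓

15 1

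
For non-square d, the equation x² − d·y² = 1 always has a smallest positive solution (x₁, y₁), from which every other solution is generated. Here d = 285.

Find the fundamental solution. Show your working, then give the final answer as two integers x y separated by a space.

√285 = [16; 1,7,2,7,1,32, …], period ℓ=6 (even) → k=5
i=0: a=16 ⇒ p=16, q=1
i=1: a=1 ⇒ p=17, q=1
i=2: a=7 ⇒ p=135, q=8
i=3: a=2 ⇒ p=287, q=17
i=4: a=7 ⇒ p=2144, q=127
i=5: a=1 ⇒ p=2431, q=144
(x₁, y₁) = (2431, 144);  2431² − 285·144² = 1 ✓

2431 144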